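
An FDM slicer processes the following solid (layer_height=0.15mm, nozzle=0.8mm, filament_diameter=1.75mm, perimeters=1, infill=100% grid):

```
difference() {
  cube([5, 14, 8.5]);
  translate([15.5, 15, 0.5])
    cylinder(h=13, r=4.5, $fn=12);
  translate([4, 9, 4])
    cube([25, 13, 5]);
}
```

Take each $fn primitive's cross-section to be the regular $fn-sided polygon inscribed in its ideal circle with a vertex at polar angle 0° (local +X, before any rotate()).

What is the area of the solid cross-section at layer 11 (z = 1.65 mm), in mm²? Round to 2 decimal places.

70.00 mm²

At z = 1.65 mm: the cube is present — its section is the full 5×14 rectangle (area 70.00 mm²); the cylinder at (15.5, 15): section is a regular 12-gon, circumradius r=4.5 (area = (12/2)·4.500²·sin(360°/12) = 60.75 mm²); the cube at (4, 9) is absent (z outside [4, 9]); Subtracting the remaining from the first: starting from the 5×14 cube (70.00 mm²), the r=4.5 cylinder at (15.5, 15) misses the remaining region (no effect) — area = 70.00 mm². Overall, the cross-section is a single solid region. Net area = 70.00 mm².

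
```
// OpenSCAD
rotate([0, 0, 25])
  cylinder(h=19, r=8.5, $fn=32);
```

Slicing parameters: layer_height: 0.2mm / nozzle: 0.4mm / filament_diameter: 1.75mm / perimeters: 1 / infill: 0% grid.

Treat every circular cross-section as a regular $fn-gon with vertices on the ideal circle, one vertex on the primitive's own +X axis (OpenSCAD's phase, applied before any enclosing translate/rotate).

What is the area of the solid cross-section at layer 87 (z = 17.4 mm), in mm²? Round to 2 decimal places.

At z = 17.4 mm: the cylinder: section is a regular 32-gon, circumradius r=8.5 (area = (32/2)·8.500²·sin(360°/32) = 225.52 mm²); (whole slice rotated 25° about Z — lengths, areas and connectivity unchanged). Overall, the cross-section is a single solid region. Net area = 225.52 mm².

225.52 mm²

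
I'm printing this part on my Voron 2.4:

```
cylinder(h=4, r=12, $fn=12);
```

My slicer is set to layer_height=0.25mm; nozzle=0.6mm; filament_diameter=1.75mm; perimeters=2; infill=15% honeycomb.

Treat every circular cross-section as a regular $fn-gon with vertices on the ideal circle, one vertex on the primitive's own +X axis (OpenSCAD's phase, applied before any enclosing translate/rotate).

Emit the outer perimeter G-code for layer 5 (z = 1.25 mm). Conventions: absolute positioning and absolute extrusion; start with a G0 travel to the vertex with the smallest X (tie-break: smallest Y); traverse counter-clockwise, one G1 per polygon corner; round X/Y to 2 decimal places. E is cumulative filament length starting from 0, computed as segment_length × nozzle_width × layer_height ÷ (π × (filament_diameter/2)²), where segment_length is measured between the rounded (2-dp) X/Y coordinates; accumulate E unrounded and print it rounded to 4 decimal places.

At z = 1.25 mm: the r=12 cylinder gives a regular 12-gon of circumradius 12 (constant along its height). The outline is a single polygon with 12 vertices. Extrusion per mm of travel: 0.6 × 0.25 / (π × 0.875²) = 0.062363. Accumulating E over each segment gives final E = 4.6480.

G0 X-12.00 Y0.00 Z1.25
G1 X-10.39 Y-6.00 E0.3874
G1 X-6.00 Y-10.39 E0.7746
G1 X0.00 Y-12.00 E1.1620
G1 X6.00 Y-10.39 E1.5494
G1 X10.39 Y-6.00 E1.9366
G1 X12.00 Y0.00 E2.3240
G1 X10.39 Y6.00 E2.7114
G1 X6.00 Y10.39 E3.0986
G1 X0.00 Y12.00 E3.4860
G1 X-6.00 Y10.39 E3.8734
G1 X-10.39 Y6.00 E4.2606
G1 X-12.00 Y0.00 E4.6480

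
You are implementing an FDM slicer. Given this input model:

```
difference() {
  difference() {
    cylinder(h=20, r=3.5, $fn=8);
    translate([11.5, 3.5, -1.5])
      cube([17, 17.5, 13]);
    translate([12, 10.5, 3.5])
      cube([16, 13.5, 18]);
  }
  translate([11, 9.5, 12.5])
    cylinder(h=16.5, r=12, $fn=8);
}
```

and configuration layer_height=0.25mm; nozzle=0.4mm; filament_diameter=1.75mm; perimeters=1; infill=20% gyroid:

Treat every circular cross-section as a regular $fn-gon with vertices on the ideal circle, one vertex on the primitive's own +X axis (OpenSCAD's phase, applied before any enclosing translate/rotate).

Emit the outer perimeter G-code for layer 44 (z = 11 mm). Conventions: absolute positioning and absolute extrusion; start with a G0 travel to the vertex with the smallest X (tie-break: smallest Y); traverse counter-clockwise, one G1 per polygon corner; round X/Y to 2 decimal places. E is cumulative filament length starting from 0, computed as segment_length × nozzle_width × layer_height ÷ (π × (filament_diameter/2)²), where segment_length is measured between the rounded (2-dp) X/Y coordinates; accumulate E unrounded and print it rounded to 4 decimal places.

G0 X-3.50 Y0.00 Z11.00
G1 X-2.47 Y-2.47 E0.1113
G1 X0.00 Y-3.50 E0.2225
G1 X2.47 Y-2.47 E0.3338
G1 X3.50 Y0.00 E0.4450
G1 X2.47 Y2.47 E0.5563
G1 X0.00 Y3.50 E0.6676
G1 X-2.47 Y2.47 E0.7788
G1 X-3.50 Y0.00 E0.8901

At z = 11 mm: the cylinder: section is a regular 8-gon, circumradius r=3.5; the 17×17.5 cube at (11.5, 3.5) contributes its full rectangle; the 16×13.5 cube at (12, 10.5) contributes its full rectangle; Subtracting the remaining from the first: starting from the r=3.5 cylinder, the 17×17.5 cube at (11.5, 3.5) misses the remaining region (no effect); the 16×13.5 cube at (12, 10.5) misses the remaining region (no effect) — 1 connected region; the cylinder at (11, 9.5) is not intersected at this z (z outside [12.5, 29]); Subtracting the remaining from the first: none of the subtracted shapes is present at this height, so the result so far is unchanged — 1 connected region. The outline is a single polygon with 8 vertices. Extrusion per mm of travel: 0.4 × 0.25 / (π × 0.875²) = 0.041575. Accumulating E over each segment gives final E = 0.8901.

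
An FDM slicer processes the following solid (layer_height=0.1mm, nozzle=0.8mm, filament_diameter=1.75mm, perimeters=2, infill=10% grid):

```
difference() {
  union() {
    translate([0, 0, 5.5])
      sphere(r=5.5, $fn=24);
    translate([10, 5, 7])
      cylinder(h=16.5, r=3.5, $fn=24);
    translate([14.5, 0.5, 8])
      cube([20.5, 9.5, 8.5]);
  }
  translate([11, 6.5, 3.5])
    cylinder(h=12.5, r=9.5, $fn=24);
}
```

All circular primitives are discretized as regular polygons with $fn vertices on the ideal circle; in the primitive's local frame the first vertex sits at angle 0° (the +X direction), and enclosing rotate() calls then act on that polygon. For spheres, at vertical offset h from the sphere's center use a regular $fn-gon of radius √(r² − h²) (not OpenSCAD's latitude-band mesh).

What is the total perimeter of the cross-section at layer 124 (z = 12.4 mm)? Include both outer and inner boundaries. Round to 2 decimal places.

51.63 mm

At z = 12.4 mm: the sphere is absent (|z−center|=6.900 > r=5.5); the r=3.5 cylinder at (10, 5) contributes a regular 24-gon of circumradius 3.5 (perimeter = 2·24·3.500·sin(180°/24) = 21.93 mm); the cube at (14.5, 0.5) is present — its section is the full 20.5×9.5 rectangle (perimeter 60.00 mm); Combining (union): the 2 present regions are separate (no shared area or edge), so areas and boundary lengths simply add and each stays a separate island — boundary = 81.93 mm; the cylinder at (11, 6.5): section is a regular 24-gon, circumradius r=9.5 (perimeter = 2·24·9.500·sin(180°/24) = 59.52 mm); Subtracting the remaining from the first: starting from that combined region, the r=9.5 cylinder at (11, 6.5) partially overlaps it — only the 89.67 mm² overlap (of its 280.30 mm²) is removed, clipping the outline — boundary = 51.63 mm. Overall, the cross-section is a single solid region. Total boundary length (outer) = 51.63 mm.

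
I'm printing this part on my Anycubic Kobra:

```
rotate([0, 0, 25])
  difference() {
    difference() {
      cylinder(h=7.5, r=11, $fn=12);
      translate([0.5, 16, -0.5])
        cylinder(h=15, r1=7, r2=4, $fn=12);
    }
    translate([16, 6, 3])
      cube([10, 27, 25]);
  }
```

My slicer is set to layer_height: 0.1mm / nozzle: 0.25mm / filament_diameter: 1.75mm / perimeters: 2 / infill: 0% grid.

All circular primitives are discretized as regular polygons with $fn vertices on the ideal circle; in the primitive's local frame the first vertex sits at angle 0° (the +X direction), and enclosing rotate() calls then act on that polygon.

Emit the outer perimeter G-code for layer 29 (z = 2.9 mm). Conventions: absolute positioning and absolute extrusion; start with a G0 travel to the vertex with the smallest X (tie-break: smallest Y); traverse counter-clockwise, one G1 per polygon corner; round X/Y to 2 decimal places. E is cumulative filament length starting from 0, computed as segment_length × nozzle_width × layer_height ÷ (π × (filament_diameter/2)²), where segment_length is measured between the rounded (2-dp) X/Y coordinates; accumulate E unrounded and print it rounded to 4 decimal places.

G0 X-10.96 Y0.96 Z2.90
G1 X-9.97 Y-4.65 E0.0592
G1 X-6.31 Y-9.01 E0.1184
G1 X-0.96 Y-10.96 E0.1776
G1 X4.65 Y-9.97 E0.2368
G1 X9.01 Y-6.31 E0.2959
G1 X10.96 Y-0.96 E0.3551
G1 X9.97 Y4.65 E0.4143
G1 X6.31 Y9.01 E0.4735
G1 X0.96 Y10.96 E0.5327
G1 X-1.88 Y10.46 E0.5627
G1 X-3.64 Y8.98 E0.5866
G1 X-6.40 Y8.50 E0.6157
G1 X-9.01 Y6.31 E0.6511
G1 X-10.96 Y0.96 E0.7103

At z = 2.9 mm: the r=11 cylinder gives a regular 12-gon of circumradius 11 (constant along its height); the cone at (0.5, 16) (r1=7→r2=4) has section circumradius 6.320 here — a regular 12-gon; After the difference (first − rest): starting from the r=11 cylinder, the cone at (0.5, 16) partially overlaps it — only the 3.22 mm² overlap (of its 119.83 mm²) is removed, clipping the outline — 1 connected region; the cube at (16, 6) is not intersected at this z (z outside [3, 28]); After the difference (first − rest): none of the subtracted shapes is present at this height, so the result so far is unchanged — 1 connected region; (rotated 25° about Z; rotation is an isometry so areas/perimeters/island counts are preserved). The outline is a single polygon with 14 vertices. Extrusion per mm of travel: 0.25 × 0.1 / (π × 0.875²) = 0.010394. Accumulating E over each segment gives final E = 0.7103.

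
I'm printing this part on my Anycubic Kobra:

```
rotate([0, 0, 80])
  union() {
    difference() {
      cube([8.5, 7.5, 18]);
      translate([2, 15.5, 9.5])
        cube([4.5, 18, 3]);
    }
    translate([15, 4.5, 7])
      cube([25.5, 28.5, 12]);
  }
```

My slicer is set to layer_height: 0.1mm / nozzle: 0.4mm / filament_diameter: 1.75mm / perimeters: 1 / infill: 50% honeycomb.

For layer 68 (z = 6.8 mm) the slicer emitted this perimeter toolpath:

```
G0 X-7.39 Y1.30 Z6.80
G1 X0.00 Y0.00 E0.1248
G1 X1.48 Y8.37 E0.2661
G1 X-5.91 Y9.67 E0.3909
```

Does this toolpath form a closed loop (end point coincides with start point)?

Start point (G0): (-7.39, 1.30). End point (last G1): the path does not return to the start — open.

no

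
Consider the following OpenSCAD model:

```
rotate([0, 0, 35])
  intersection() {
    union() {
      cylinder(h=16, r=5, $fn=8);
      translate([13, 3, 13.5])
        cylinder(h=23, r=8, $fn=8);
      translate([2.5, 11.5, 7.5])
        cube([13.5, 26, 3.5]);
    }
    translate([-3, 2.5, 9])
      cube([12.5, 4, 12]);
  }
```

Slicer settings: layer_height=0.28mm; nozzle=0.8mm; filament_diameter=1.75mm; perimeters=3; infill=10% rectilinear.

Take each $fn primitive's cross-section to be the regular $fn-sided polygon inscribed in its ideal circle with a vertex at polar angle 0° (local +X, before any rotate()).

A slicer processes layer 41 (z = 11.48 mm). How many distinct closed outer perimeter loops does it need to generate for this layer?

1

At z = 11.48 mm: the r=5 cylinder gives a regular 8-gon of circumradius 5 (constant along its height); the cylinder at (13, 3) does not reach this height (z outside [13.5, 36.5]); the cube at (2.5, 11.5) is not intersected at this z (z outside [7.5, 11]); Merging all regions: only the r=5 cylinder is present, so the union is just that shape — 1 connected region; the cube at (-3, 2.5) is present — its section is the full 12.5×4 rectangle; After intersecting: the 12.5×4 cube at (-3, 2.5) partially overlaps the result so far; clipping to the common part keeps 12.11 mm² — 1 connected region; (rotated 35° about Z; rotation is an isometry so areas/perimeters/island counts are preserved). The result has 1 disconnected region.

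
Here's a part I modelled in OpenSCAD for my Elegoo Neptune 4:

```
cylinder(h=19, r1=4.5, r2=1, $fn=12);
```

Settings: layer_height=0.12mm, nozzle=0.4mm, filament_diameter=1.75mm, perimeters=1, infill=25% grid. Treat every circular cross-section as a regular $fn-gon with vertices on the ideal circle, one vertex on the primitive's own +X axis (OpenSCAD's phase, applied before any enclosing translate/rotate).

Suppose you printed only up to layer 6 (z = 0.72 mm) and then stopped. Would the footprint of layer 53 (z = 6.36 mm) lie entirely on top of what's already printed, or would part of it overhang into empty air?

entirely on top

Compare the two slices. At z = 0.72: the cone contributes a regular 12-gon of circumradius 4.367 (interpolated between r1=4.5 and r2=1 at t=0.038) (area = (12/2)·4.367²·sin(360°/12) = 57.22 mm²). At z = 6.36: the cone (r1=4.5→r2=1) has section circumradius 3.328 here — a regular 12-gon (area = (12/2)·3.328²·sin(360°/12) = 33.24 mm²). Checking containment: the cross-section at z = 6.36 is a subset of the cross-section at z = 0.72.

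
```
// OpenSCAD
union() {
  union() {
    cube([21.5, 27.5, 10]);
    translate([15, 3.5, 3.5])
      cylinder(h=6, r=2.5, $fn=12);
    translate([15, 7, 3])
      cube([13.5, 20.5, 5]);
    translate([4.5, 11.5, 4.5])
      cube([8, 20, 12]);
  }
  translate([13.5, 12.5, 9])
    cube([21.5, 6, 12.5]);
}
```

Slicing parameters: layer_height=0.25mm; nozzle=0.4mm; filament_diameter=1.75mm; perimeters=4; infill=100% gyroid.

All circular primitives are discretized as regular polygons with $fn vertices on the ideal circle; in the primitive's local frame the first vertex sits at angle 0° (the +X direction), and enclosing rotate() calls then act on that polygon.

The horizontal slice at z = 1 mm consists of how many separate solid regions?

1

At z = 1 mm: the cube (footprint 21.5×27.5) is included at this height; the cylinder at (15, 3.5) does not reach this height (z outside [3.5, 9.5]); the cube at (15, 7) does not reach this height (z outside [3, 8]); the cube at (4.5, 11.5) does not reach this height (z outside [4.5, 16.5]); Combining (union): only the 21.5×27.5 cube is present, so the union is just that shape — 1 connected region; the cube at (13.5, 12.5) is not intersected at this z (z outside [9, 21.5]); Taking the union: only that combined region is present, so the union is just that shape — 1 connected region. The result has 1 disconnected region.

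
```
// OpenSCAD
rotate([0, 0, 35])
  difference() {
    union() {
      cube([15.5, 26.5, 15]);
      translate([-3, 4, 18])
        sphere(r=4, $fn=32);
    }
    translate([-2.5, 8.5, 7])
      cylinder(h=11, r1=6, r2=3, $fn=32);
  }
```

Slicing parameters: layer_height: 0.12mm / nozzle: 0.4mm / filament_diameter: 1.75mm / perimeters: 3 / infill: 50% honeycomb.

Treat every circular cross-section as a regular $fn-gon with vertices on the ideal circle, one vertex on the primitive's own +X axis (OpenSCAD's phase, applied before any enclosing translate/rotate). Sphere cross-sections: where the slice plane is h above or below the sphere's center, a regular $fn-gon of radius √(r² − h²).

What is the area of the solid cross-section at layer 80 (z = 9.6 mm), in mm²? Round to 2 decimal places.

392.40 mm²

At z = 9.6 mm: the cube is present — its section is the full 15.5×26.5 rectangle (area 410.75 mm²); the sphere at (-3, 4) does not reach this height (|z−center|=8.400 > r=4); Merging all regions: only the 15.5×26.5 cube is present, so the union is just that shape — area = 410.75 mm²; the cone at (-2.5, 8.5) contributes a regular 32-gon of circumradius 5.291 (interpolated between r1=6 and r2=3 at t=0.236) (area = (32/2)·5.291²·sin(360°/32) = 87.38 mm²); Subtracting the remaining from the first: starting from that combined region (410.75 mm²), the cone at (-2.5, 8.5) partially overlaps it — only the 18.35 mm² overlap (of its 87.38 mm²) is removed, clipping the outline — area = 392.40 mm²; (whole slice rotated 35° about Z — lengths, areas and connectivity unchanged). Overall, the cross-section is a single solid region. Net area = 392.40 mm².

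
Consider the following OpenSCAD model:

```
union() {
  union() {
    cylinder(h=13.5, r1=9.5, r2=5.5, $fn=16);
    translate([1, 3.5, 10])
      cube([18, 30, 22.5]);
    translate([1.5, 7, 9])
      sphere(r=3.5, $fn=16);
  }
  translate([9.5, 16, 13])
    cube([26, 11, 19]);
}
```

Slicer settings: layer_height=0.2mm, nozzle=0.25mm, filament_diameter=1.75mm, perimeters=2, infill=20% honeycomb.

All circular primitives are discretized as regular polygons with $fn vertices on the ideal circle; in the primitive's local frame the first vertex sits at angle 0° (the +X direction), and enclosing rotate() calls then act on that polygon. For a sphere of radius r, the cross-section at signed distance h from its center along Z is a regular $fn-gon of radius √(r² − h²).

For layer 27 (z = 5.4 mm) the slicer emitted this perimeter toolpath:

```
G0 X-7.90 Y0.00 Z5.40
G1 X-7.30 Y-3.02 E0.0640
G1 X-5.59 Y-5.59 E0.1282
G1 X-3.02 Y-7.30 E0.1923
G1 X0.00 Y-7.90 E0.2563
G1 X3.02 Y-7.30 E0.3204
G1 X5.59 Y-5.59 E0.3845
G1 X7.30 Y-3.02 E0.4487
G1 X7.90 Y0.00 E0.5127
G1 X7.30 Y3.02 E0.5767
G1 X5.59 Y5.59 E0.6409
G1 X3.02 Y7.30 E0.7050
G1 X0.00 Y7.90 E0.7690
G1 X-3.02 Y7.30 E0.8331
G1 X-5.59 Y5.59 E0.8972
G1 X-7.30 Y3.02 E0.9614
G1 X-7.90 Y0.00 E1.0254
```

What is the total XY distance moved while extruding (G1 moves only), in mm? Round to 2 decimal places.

49.33 mm

Sum the Euclidean lengths of each G1 segment: total = 49.33 mm.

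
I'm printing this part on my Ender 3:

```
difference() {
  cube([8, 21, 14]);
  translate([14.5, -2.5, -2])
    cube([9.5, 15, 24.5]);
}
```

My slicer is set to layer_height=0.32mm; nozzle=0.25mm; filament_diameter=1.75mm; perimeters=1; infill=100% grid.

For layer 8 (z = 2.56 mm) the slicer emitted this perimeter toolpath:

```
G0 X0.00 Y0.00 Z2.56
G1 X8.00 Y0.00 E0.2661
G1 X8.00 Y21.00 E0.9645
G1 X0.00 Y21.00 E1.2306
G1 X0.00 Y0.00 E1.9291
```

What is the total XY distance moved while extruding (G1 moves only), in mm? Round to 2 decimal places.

Sum the Euclidean lengths of each G1 segment: total = 58.00 mm.

58.00 mm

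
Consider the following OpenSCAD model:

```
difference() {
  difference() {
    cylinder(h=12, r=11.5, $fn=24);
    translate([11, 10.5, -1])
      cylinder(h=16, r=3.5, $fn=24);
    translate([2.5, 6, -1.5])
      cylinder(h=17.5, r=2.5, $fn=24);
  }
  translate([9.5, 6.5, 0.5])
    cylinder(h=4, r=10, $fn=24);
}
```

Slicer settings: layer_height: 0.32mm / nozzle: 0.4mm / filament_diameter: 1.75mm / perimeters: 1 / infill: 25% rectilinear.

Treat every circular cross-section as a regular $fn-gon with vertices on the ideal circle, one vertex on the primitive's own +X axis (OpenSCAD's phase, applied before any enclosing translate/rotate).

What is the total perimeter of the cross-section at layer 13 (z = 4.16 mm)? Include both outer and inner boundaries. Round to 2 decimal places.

At z = 4.16 mm: the r=11.5 cylinder gives a regular 24-gon of circumradius 11.5 (constant along its height) (perimeter = 2·24·11.500·sin(180°/24) = 72.05 mm); the r=3.5 cylinder at (11, 10.5) contributes a regular 24-gon of circumradius 3.5 (perimeter = 2·24·3.500·sin(180°/24) = 21.93 mm); the r=2.5 cylinder at (2.5, 6) contributes a regular 24-gon of circumradius 2.5 (perimeter = 2·24·2.500·sin(180°/24) = 15.66 mm); Taking the first minus the rest: starting from the r=11.5 cylinder, the r=3.5 cylinder at (11, 10.5) misses the remaining region (no effect); the r=2.5 cylinder at (2.5, 6) lies wholly inside it (removes its full 19.41 mm² and its 15.66 mm outline becomes a hole wall) — boundary (outer + 1 inner loop) = 87.71 mm; the r=10 cylinder at (9.5, 6.5) contributes a regular 24-gon of circumradius 10 (perimeter = 2·24·10.000·sin(180°/24) = 62.65 mm); Taking the first minus the rest: starting from the result so far, the r=10 cylinder at (9.5, 6.5) partially overlaps it — only the 105.27 mm² overlap (of its 310.58 mm²) is removed, clipping the outline — boundary = 73.74 mm. Overall, the cross-section is a single solid region. Total boundary length (outer) = 73.74 mm.

73.74 mm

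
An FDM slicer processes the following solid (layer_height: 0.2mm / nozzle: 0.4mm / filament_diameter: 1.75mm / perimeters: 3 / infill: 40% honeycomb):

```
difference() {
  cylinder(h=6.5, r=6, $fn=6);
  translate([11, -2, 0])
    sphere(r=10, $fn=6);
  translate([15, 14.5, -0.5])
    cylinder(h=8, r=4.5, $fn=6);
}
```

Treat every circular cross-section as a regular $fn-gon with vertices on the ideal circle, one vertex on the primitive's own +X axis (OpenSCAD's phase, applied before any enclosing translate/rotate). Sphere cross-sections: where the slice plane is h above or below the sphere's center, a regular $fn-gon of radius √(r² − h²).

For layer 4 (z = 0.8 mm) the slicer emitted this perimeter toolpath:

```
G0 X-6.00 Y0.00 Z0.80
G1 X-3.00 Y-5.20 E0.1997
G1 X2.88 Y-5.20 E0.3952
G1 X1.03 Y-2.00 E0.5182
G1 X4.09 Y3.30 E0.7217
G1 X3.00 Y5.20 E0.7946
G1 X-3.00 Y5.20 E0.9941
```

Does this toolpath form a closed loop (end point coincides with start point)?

Start point (G0): (-6.00, 0.00). End point (last G1): the path does not return to the start — open.

no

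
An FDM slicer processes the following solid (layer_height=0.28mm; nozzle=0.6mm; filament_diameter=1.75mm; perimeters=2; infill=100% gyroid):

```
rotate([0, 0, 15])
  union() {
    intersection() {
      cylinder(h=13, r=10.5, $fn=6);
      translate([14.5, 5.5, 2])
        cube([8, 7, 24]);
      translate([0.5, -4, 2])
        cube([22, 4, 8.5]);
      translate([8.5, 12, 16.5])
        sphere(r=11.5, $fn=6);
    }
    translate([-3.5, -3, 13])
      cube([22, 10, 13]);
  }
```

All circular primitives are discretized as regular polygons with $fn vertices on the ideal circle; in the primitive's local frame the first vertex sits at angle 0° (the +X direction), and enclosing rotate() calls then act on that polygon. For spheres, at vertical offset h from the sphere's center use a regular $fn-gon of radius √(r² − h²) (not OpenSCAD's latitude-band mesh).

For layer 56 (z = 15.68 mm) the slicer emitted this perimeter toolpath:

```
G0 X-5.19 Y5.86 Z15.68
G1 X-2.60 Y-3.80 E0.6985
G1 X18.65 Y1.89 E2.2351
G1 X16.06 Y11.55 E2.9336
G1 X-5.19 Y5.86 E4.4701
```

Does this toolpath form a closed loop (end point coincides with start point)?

Start point (G0): (-5.19, 5.86). End point (last G1): the path returns to the start — closed.

yes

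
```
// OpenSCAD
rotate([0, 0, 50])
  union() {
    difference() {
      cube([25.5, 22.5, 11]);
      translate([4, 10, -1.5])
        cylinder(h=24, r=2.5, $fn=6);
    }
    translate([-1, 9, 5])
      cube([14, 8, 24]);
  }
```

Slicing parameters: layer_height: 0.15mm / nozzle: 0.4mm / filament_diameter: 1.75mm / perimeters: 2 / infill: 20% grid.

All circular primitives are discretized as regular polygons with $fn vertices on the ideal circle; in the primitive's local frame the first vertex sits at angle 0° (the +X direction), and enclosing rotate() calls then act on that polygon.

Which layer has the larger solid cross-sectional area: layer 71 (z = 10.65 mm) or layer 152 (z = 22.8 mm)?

layer 71 (z = 10.65 mm)

Layer 71 (z = 10.65): the cube is present — its section is the full 25.5×22.5 rectangle (area 573.75 mm²); the cylinder at (4, 10): section is a regular 6-gon, circumradius r=2.5 (area = (6/2)·2.500²·sin(360°/6) = 16.24 mm²); After the difference (first − rest): starting from the 25.5×22.5 cube (573.75 mm²), the r=2.5 cylinder at (4, 10) lies wholly inside it (removes its full 16.24 mm² and its 15.00 mm outline becomes a hole wall) — area = 557.51 mm²; the cube at (-1, 9) (footprint 14×8) is included at this height (area 112.00 mm²); Taking the union: the regions partially overlap — summed areas 669.51 mm² minus the doubly-counted overlap 91.46 mm² gives 578.05 mm² — area = 578.05 mm²; (rotated 50° about Z; rotation is an isometry so areas/perimeters/island counts are preserved). So its area = 578.05 mm². Layer 152 (z = 22.8): the cube is absent (z outside [0, 11]); the cylinder at (4, 10) is absent (z outside [-1.5, 22.5]); Subtracting the remaining from the first: the first operand is absent here, so nothing remains; the 14×8 cube at (-1, 9) contributes its full rectangle (area 112.00 mm²); Taking the union: only the 14×8 cube at (-1, 9) is present, so the union is just that shape — area = 112.00 mm²; (whole slice rotated 50° about Z — lengths, areas and connectivity unchanged). So its area = 112.00 mm². Layer 71 is larger (578.05 vs 112.00 mm²).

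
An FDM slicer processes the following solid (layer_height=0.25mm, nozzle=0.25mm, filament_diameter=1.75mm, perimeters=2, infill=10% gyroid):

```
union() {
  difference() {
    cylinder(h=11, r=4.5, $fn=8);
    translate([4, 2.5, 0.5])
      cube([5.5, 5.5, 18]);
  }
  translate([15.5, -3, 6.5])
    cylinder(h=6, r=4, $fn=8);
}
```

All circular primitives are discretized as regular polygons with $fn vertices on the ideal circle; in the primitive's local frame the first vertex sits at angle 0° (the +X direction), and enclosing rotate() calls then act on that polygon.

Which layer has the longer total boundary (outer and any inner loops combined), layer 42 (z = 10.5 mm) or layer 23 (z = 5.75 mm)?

Layer 42 (z = 10.5): the r=4.5 cylinder contributes a regular 8-gon of circumradius 4.5 (perimeter = 2·8·4.500·sin(180°/8) = 27.55 mm); the 5.5×5.5 cube at (4, 2.5) contributes its full rectangle (perimeter 22.00 mm); After the difference (first − rest): starting from the r=4.5 cylinder, the 5.5×5.5 cube at (4, 2.5) misses the remaining region (no effect) — boundary = 27.55 mm; the r=4 cylinder at (15.5, -3) contributes a regular 8-gon of circumradius 4 (perimeter = 2·8·4.000·sin(180°/8) = 24.49 mm); Merging all regions: the 2 present regions are separate (no shared area or edge), so areas and boundary lengths simply add and each stays a separate island — boundary = 52.04 mm. So its perimeter = 52.04 mm. Layer 23 (z = 5.75): the r=4.5 cylinder contributes a regular 8-gon of circumradius 4.5 (perimeter = 2·8·4.500·sin(180°/8) = 27.55 mm); the cube at (4, 2.5) (footprint 5.5×5.5) is included at this height (perimeter 22.00 mm); Taking the first minus the rest: starting from the r=4.5 cylinder, the 5.5×5.5 cube at (4, 2.5) misses the remaining region (no effect) — boundary = 27.55 mm; the cylinder at (15.5, -3) is not intersected at this z (z outside [6.5, 12.5]); Combining (union): only the result so far is present, so the union is just that shape — boundary = 27.55 mm. So its perimeter = 27.55 mm. Layer 42 is larger (52.04 vs 27.55 mm).

layer 42 (z = 10.5 mm)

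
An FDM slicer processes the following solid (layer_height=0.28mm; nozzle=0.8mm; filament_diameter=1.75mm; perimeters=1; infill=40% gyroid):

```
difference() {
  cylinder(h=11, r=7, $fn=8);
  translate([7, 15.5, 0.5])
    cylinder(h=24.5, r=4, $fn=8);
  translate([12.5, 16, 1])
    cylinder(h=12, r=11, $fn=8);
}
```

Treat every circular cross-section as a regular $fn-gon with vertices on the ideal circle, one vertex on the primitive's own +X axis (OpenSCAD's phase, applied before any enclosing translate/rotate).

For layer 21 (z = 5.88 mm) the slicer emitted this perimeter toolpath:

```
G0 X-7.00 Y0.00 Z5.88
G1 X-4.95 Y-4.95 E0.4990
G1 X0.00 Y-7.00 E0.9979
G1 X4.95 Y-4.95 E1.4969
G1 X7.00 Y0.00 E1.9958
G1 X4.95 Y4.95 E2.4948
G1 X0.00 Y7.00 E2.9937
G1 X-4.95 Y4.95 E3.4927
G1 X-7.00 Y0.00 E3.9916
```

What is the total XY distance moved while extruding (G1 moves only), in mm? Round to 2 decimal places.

Sum the Euclidean lengths of each G1 segment: total = 42.86 mm.

42.86 mm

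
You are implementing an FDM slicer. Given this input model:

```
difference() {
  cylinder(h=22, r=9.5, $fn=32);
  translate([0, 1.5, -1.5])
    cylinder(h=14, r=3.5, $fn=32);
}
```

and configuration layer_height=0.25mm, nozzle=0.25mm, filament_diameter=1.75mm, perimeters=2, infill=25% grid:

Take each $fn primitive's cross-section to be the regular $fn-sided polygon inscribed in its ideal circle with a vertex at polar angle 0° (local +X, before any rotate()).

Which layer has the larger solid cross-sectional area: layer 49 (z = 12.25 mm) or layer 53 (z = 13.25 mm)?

Layer 49 (z = 12.25): the cylinder: section is a regular 32-gon, circumradius r=9.5 (area = (32/2)·9.500²·sin(360°/32) = 281.71 mm²); the r=3.5 cylinder at (0, 1.5) gives a regular 32-gon of circumradius 3.5 (constant along its height) (area = (32/2)·3.500²·sin(360°/32) = 38.24 mm²); After the difference (first − rest): starting from the r=9.5 cylinder (281.71 mm²), the r=3.5 cylinder at (0, 1.5) lies wholly inside it (removes its full 38.24 mm² and its 21.96 mm outline becomes a hole wall) — area = 243.47 mm². So its area = 243.47 mm². Layer 53 (z = 13.25): the r=9.5 cylinder gives a regular 32-gon of circumradius 9.5 (constant along its height) (area = (32/2)·9.500²·sin(360°/32) = 281.71 mm²); the cylinder at (0, 1.5) is absent (z outside [-1.5, 12.5]); Subtracting the remaining from the first: none of the subtracted shapes is present at this height, so the r=9.5 cylinder is unchanged — area = 281.71 mm². So its area = 281.71 mm². Layer 53 is larger (281.71 vs 243.47 mm²).

layer 53 (z = 13.25 mm)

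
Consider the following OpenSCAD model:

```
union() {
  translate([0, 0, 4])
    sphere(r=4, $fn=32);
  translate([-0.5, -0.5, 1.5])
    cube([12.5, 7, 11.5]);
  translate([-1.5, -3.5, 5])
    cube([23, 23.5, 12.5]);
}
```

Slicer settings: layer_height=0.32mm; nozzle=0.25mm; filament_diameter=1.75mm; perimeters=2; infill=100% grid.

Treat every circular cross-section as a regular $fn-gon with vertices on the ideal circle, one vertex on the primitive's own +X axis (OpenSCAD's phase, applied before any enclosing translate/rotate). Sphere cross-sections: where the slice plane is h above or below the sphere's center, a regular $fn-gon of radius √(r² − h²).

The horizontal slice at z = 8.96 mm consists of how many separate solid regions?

At z = 8.96 mm: the sphere is not intersected at this z (|z−center|=4.960 > r=4); the cube at (-0.5, -0.5) is present — its section is the full 12.5×7 rectangle; the cube at (-1.5, -3.5) is present — its section is the full 23×23.5 rectangle; Combining (union): the 12.5×7 cube at (-0.5, -0.5) lies entirely inside the 23×23.5 cube at (-1.5, -3.5), so the union is just the 23×23.5 cube at (-1.5, -3.5) — 1 connected region. The result has 1 disconnected region.

1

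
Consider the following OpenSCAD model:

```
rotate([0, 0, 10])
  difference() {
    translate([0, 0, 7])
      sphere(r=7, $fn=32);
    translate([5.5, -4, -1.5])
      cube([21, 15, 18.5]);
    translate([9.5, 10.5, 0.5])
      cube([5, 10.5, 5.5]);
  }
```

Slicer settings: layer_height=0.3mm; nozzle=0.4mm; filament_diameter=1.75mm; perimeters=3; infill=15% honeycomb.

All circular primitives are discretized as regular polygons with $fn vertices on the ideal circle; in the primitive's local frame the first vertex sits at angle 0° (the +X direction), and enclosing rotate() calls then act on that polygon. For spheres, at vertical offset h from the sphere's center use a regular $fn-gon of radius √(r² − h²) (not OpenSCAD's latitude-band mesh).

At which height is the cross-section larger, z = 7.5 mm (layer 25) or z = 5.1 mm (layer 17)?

layer 25 (z = 7.5 mm)

Layer 25 (z = 7.5): the r=7 sphere slices to a regular 32-gon of circumradius 6.982 (√(r²−h²) with h=0.5 from center) (area = (32/2)·6.982²·sin(360°/32) = 152.17 mm²); the cube at (5.5, -4) is present — its section is the full 21×15 rectangle (area 315.00 mm²); the cube at (9.5, 10.5) is not intersected at this z (z outside [0.5, 6]); Taking the first minus the rest: starting from the r=7 sphere (152.17 mm²), the 21×15 cube at (5.5, -4) partially overlaps it — only the 8.47 mm² overlap (of its 315.00 mm²) is removed, clipping the outline — area = 143.70 mm²; (whole slice rotated 10° about Z — lengths, areas and connectivity unchanged). So its area = 143.70 mm². Layer 17 (z = 5.1): the r=7 sphere contributes a regular 32-gon of circumradius √(7²−1.9²) = 6.737 (area = (32/2)·6.737²·sin(360°/32) = 141.68 mm²); the cube at (5.5, -4) (footprint 21×15) is included at this height (area 315.00 mm²); the cube at (9.5, 10.5) is present — its section is the full 5×10.5 rectangle (area 52.50 mm²); After the difference (first − rest): starting from the r=7 sphere (141.68 mm²), the 21×15 cube at (5.5, -4) partially overlaps it — only the 6.37 mm² overlap (of its 315.00 mm²) is removed, clipping the outline; the 5×10.5 cube at (9.5, 10.5) misses the remaining region (no effect) — area = 135.31 mm²; (whole slice rotated 10° about Z — lengths, areas and connectivity unchanged). So its area = 135.31 mm². Layer 25 is larger (143.70 vs 135.31 mm²).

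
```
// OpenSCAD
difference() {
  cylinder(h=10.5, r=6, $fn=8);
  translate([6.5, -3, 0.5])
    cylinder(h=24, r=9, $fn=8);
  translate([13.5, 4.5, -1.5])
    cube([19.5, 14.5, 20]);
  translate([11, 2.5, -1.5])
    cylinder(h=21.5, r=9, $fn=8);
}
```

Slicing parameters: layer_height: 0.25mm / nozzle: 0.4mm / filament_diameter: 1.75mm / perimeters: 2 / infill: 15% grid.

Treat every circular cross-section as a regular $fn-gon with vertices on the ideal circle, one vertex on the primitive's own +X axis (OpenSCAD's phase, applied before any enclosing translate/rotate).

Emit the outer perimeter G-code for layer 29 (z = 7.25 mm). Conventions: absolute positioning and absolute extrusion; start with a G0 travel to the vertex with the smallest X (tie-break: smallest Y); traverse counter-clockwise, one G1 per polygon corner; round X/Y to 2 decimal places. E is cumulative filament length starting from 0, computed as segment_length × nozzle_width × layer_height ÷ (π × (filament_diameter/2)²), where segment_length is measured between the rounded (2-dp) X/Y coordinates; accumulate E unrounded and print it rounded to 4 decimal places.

G0 X-6.00 Y0.00 Z7.25
G1 X-4.24 Y-4.24 E0.1909
G1 X-1.52 Y-5.37 E0.3133
G1 X-2.50 Y-3.00 E0.4199
G1 X0.14 Y3.36 E0.7062
G1 X2.82 Y4.47 E0.8268
G1 X2.94 Y4.78 E0.8407
G1 X0.00 Y6.00 E0.9730
G1 X-4.24 Y4.24 E1.1639
G1 X-6.00 Y0.00 E1.3547

At z = 7.25 mm: the r=6 cylinder contributes a regular 8-gon of circumradius 6; the r=9 cylinder at (6.5, -3) gives a regular 8-gon of circumradius 9 (constant along its height); the 19.5×14.5 cube at (13.5, 4.5) contributes its full rectangle; the cylinder at (11, 2.5): section is a regular 8-gon, circumradius r=9; After the difference (first − rest): starting from the r=6 cylinder, the r=9 cylinder at (6.5, -3) partially overlaps it — only the 59.30 mm² overlap (of its 229.10 mm²) is removed, clipping the outline; the 19.5×14.5 cube at (13.5, 4.5) misses the remaining region (no effect); the r=9 cylinder at (11, 2.5) partially overlaps it — only the 0.05 mm² overlap (of its 229.10 mm²) is removed, clipping the outline — 1 connected region. The outline is a single polygon with 9 vertices. Extrusion per mm of travel: 0.4 × 0.25 / (π × 0.875²) = 0.041575. Accumulating E over each segment gives final E = 1.3547.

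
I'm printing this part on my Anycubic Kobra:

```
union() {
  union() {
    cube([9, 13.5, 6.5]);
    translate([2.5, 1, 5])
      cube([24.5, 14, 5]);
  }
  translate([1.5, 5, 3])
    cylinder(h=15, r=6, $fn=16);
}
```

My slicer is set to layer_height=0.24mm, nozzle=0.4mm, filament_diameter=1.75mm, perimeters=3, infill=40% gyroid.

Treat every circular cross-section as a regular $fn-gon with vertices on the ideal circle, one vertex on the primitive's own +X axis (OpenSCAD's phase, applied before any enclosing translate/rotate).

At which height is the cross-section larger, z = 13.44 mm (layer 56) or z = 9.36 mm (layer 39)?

layer 39 (z = 9.36 mm)

Layer 56 (z = 13.44): the cube does not reach this height (z outside [0, 6.5]); the cube at (2.5, 1) does not reach this height (z outside [5, 10]); Combining (union): nothing is present at this height; the r=6 cylinder at (1.5, 5) gives a regular 16-gon of circumradius 6 (constant along its height) (area = (16/2)·6.000²·sin(360°/16) = 110.21 mm²); Taking the union: only the r=6 cylinder at (1.5, 5) is present, so the union is just that shape — area = 110.21 mm². So its area = 110.21 mm². Layer 39 (z = 9.36): the cube is not intersected at this z (z outside [0, 6.5]); the cube at (2.5, 1) (footprint 24.5×14) is included at this height (area 343.00 mm²); Merging all regions: only the 24.5×14 cube at (2.5, 1) is present, so the union is just that shape — area = 343.00 mm²; the cylinder at (1.5, 5): section is a regular 16-gon, circumradius r=6 (area = (16/2)·6.000²·sin(360°/16) = 110.21 mm²); Merging all regions: the regions partially overlap — summed areas 453.21 mm² minus the doubly-counted overlap 39.38 mm² gives 413.83 mm² — area = 413.83 mm². So its area = 413.83 mm². Layer 39 is larger (413.83 vs 110.21 mm²).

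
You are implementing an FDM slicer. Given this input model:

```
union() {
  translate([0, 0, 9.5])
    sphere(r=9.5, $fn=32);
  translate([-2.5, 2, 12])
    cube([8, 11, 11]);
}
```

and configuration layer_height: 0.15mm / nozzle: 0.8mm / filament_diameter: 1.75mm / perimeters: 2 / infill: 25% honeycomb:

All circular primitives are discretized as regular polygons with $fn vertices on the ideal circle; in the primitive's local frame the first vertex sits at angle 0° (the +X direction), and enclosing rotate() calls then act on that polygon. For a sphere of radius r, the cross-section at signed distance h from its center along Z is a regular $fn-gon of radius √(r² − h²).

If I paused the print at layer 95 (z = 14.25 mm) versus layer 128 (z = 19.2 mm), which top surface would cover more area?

layer 95 (z = 14.25 mm)

Layer 95 (z = 14.25): the r=9.5 sphere slices to a regular 32-gon of circumradius 8.227 (√(r²−h²) with h=4.75 from center) (area = (32/2)·8.227²·sin(360°/32) = 211.28 mm²); the cube at (-2.5, 2) (footprint 8×11) is included at this height (area 88.00 mm²); Merging all regions: the regions partially overlap — summed areas 299.28 mm² minus the doubly-counted overlap 45.62 mm² gives 253.66 mm² — area = 253.66 mm². So its area = 253.66 mm². Layer 128 (z = 19.2): the sphere is absent (|z−center|=9.700 > r=9.5); the 8×11 cube at (-2.5, 2) contributes its full rectangle (area 88.00 mm²); Combining (union): only the 8×11 cube at (-2.5, 2) is present, so the union is just that shape — area = 88.00 mm². So its area = 88.00 mm². Layer 95 is larger (253.66 vs 88.00 mm²).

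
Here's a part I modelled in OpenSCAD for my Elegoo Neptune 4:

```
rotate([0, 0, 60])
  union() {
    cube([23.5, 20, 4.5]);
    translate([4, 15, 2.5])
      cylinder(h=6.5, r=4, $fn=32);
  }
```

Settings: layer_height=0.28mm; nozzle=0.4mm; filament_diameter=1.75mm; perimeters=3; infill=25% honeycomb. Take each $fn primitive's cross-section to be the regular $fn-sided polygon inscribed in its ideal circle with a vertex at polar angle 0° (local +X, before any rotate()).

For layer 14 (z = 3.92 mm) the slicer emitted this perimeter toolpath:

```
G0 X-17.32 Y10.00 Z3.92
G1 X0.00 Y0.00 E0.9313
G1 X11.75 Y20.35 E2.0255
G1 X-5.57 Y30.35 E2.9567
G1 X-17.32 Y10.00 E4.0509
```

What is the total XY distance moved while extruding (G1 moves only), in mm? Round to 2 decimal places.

87.00 mm

Sum the Euclidean lengths of each G1 segment: total = 87.00 mm.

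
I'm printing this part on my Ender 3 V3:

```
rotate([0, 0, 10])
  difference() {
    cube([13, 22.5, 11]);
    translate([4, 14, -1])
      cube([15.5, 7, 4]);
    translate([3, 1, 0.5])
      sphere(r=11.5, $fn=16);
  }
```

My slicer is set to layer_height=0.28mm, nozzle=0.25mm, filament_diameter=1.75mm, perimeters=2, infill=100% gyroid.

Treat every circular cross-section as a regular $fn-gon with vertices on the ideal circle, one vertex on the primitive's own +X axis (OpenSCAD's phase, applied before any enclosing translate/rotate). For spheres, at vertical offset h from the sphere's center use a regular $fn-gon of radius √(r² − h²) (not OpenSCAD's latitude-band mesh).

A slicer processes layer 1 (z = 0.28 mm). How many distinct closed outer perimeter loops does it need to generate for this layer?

At z = 0.28 mm: the cube is present — its section is the full 13×22.5 rectangle; the 15.5×7 cube at (4, 14) contributes its full rectangle; the sphere at (3, 1): section is a regular 16-gon, circumradius = √(r²−h²) = √(11.5²−0.22²) = 11.498; Taking the first minus the rest: starting from the 13×22.5 cube, the 15.5×7 cube at (4, 14) partially overlaps it — only the 63.00 mm² overlap (of its 108.50 mm²) is removed, clipping the outline; the r=11.5 sphere at (3, 1) partially overlaps it — only the 142.83 mm² overlap (of its 404.73 mm²) is removed, clipping the outline — 1 connected region; (whole slice rotated 10° about Z — lengths, areas and connectivity unchanged). The result has 1 disconnected region.

1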